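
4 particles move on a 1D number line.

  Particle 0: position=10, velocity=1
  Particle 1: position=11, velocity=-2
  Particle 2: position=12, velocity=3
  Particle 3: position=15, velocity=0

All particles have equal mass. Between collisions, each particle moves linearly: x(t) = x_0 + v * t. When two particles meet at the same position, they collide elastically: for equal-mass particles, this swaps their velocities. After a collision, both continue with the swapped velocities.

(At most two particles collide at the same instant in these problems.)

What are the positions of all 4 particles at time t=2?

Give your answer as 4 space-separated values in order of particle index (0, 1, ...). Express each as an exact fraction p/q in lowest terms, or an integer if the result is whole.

Collision at t=1/3: particles 0 and 1 swap velocities; positions: p0=31/3 p1=31/3 p2=13 p3=15; velocities now: v0=-2 v1=1 v2=3 v3=0
Collision at t=1: particles 2 and 3 swap velocities; positions: p0=9 p1=11 p2=15 p3=15; velocities now: v0=-2 v1=1 v2=0 v3=3
Advance to t=2 (no further collisions before then); velocities: v0=-2 v1=1 v2=0 v3=3; positions = 7 12 15 18

Answer: 7 12 15 18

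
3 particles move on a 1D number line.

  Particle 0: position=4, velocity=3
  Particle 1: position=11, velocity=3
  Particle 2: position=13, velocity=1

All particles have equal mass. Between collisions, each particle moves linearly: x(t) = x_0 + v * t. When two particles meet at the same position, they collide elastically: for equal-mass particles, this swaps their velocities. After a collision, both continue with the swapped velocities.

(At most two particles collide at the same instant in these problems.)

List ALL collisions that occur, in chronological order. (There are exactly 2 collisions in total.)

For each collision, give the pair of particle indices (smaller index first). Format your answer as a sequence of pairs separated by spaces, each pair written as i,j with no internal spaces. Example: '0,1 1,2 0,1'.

Answer: 1,2 0,1

Derivation:
Collision at t=1: particles 1 and 2 swap velocities; positions: p0=7 p1=14 p2=14; velocities now: v0=3 v1=1 v2=3
Collision at t=9/2: particles 0 and 1 swap velocities; positions: p0=35/2 p1=35/2 p2=49/2; velocities now: v0=1 v1=3 v2=3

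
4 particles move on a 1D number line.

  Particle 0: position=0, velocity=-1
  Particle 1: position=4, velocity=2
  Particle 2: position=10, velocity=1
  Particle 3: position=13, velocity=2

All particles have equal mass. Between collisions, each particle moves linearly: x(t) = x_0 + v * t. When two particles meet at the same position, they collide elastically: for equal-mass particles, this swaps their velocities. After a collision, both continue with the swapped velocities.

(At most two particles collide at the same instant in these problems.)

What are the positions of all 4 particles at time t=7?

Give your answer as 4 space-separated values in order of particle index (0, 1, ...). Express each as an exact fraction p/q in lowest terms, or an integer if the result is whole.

Collision at t=6: particles 1 and 2 swap velocities; positions: p0=-6 p1=16 p2=16 p3=25; velocities now: v0=-1 v1=1 v2=2 v3=2
Advance to t=7 (no further collisions before then); velocities: v0=-1 v1=1 v2=2 v3=2; positions = -7 17 18 27

Answer: -7 17 18 27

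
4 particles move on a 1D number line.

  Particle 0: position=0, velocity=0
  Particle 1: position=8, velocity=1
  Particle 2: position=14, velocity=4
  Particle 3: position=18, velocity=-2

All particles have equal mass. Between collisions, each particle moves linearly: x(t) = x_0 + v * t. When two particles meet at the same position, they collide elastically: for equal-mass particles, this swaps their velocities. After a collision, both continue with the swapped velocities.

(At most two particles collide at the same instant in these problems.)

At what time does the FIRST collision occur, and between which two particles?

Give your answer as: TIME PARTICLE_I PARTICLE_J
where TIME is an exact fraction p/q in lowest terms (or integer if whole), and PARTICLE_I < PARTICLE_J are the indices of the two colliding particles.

Pair (0,1): pos 0,8 vel 0,1 -> not approaching (rel speed -1 <= 0)
Pair (1,2): pos 8,14 vel 1,4 -> not approaching (rel speed -3 <= 0)
Pair (2,3): pos 14,18 vel 4,-2 -> gap=4, closing at 6/unit, collide at t=2/3
Earliest collision: t=2/3 between 2 and 3

Answer: 2/3 2 3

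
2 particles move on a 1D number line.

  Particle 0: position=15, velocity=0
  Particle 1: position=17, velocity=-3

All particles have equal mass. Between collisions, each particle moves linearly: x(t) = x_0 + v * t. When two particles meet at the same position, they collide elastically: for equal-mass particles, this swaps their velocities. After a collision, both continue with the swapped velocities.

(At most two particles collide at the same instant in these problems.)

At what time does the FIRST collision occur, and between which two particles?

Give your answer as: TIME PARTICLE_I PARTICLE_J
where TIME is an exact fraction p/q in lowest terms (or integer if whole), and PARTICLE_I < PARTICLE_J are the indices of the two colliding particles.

Pair (0,1): pos 15,17 vel 0,-3 -> gap=2, closing at 3/unit, collide at t=2/3
Earliest collision: t=2/3 between 0 and 1

Answer: 2/3 0 1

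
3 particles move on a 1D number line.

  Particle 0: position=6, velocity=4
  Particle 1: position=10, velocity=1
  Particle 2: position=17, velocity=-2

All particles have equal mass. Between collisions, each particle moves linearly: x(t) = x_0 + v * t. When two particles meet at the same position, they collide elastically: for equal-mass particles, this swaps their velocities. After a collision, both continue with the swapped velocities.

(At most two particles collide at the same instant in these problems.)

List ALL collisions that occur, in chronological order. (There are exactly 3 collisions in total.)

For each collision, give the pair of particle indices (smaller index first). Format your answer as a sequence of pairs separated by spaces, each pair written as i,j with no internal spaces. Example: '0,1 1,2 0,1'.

Collision at t=4/3: particles 0 and 1 swap velocities; positions: p0=34/3 p1=34/3 p2=43/3; velocities now: v0=1 v1=4 v2=-2
Collision at t=11/6: particles 1 and 2 swap velocities; positions: p0=71/6 p1=40/3 p2=40/3; velocities now: v0=1 v1=-2 v2=4
Collision at t=7/3: particles 0 and 1 swap velocities; positions: p0=37/3 p1=37/3 p2=46/3; velocities now: v0=-2 v1=1 v2=4

Answer: 0,1 1,2 0,1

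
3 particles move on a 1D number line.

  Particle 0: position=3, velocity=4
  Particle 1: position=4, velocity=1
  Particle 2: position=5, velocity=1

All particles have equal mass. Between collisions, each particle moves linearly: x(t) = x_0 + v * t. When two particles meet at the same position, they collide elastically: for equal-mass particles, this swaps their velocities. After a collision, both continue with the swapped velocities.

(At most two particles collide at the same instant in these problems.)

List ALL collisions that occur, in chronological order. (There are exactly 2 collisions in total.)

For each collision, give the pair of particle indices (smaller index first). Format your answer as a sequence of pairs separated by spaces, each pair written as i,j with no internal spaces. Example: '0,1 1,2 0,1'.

Answer: 0,1 1,2

Derivation:
Collision at t=1/3: particles 0 and 1 swap velocities; positions: p0=13/3 p1=13/3 p2=16/3; velocities now: v0=1 v1=4 v2=1
Collision at t=2/3: particles 1 and 2 swap velocities; positions: p0=14/3 p1=17/3 p2=17/3; velocities now: v0=1 v1=1 v2=4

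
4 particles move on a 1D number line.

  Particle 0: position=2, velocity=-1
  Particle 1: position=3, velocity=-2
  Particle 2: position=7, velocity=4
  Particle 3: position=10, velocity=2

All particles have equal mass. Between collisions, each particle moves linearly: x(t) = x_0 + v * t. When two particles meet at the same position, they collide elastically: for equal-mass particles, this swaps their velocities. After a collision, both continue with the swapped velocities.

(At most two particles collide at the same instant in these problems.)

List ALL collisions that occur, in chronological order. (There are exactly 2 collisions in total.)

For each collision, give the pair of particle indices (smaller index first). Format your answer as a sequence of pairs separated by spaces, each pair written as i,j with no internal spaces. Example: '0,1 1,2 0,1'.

Answer: 0,1 2,3

Derivation:
Collision at t=1: particles 0 and 1 swap velocities; positions: p0=1 p1=1 p2=11 p3=12; velocities now: v0=-2 v1=-1 v2=4 v3=2
Collision at t=3/2: particles 2 and 3 swap velocities; positions: p0=0 p1=1/2 p2=13 p3=13; velocities now: v0=-2 v1=-1 v2=2 v3=4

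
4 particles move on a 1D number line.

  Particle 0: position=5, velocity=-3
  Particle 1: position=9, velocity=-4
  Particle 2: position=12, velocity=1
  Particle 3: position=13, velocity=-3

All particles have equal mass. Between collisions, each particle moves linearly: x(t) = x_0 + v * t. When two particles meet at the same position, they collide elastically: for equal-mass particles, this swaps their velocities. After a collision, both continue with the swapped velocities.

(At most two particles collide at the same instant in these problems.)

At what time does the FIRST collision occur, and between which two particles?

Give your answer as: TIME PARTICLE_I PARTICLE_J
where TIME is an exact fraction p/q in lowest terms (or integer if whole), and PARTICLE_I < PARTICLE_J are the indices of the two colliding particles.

Answer: 1/4 2 3

Derivation:
Pair (0,1): pos 5,9 vel -3,-4 -> gap=4, closing at 1/unit, collide at t=4
Pair (1,2): pos 9,12 vel -4,1 -> not approaching (rel speed -5 <= 0)
Pair (2,3): pos 12,13 vel 1,-3 -> gap=1, closing at 4/unit, collide at t=1/4
Earliest collision: t=1/4 between 2 and 3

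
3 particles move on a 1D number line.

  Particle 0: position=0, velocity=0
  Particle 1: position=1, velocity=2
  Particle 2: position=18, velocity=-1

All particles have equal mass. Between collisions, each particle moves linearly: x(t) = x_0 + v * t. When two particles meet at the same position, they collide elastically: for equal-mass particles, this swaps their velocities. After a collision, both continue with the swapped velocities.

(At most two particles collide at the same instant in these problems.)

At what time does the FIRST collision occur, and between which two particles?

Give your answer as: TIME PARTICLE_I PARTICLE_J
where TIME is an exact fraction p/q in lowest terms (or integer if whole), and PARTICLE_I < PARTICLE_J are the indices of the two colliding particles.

Answer: 17/3 1 2

Derivation:
Pair (0,1): pos 0,1 vel 0,2 -> not approaching (rel speed -2 <= 0)
Pair (1,2): pos 1,18 vel 2,-1 -> gap=17, closing at 3/unit, collide at t=17/3
Earliest collision: t=17/3 between 1 and 2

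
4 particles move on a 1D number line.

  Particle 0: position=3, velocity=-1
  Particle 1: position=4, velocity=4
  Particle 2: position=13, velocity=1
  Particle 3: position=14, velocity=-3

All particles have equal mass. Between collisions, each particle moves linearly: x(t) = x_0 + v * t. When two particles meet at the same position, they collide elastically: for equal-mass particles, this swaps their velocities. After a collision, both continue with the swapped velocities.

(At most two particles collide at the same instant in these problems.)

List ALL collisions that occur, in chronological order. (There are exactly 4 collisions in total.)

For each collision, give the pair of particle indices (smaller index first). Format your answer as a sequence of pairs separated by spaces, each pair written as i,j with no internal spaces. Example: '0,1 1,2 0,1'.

Collision at t=1/4: particles 2 and 3 swap velocities; positions: p0=11/4 p1=5 p2=53/4 p3=53/4; velocities now: v0=-1 v1=4 v2=-3 v3=1
Collision at t=10/7: particles 1 and 2 swap velocities; positions: p0=11/7 p1=68/7 p2=68/7 p3=101/7; velocities now: v0=-1 v1=-3 v2=4 v3=1
Collision at t=3: particles 2 and 3 swap velocities; positions: p0=0 p1=5 p2=16 p3=16; velocities now: v0=-1 v1=-3 v2=1 v3=4
Collision at t=11/2: particles 0 and 1 swap velocities; positions: p0=-5/2 p1=-5/2 p2=37/2 p3=26; velocities now: v0=-3 v1=-1 v2=1 v3=4

Answer: 2,3 1,2 2,3 0,1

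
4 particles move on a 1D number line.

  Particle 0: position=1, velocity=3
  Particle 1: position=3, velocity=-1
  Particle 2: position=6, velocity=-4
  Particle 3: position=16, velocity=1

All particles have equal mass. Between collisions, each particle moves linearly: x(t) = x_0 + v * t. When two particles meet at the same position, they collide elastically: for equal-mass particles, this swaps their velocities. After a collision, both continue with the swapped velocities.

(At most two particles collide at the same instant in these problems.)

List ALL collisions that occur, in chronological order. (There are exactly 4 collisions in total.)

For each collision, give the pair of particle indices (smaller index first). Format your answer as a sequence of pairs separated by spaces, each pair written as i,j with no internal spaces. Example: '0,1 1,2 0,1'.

Answer: 0,1 1,2 0,1 2,3

Derivation:
Collision at t=1/2: particles 0 and 1 swap velocities; positions: p0=5/2 p1=5/2 p2=4 p3=33/2; velocities now: v0=-1 v1=3 v2=-4 v3=1
Collision at t=5/7: particles 1 and 2 swap velocities; positions: p0=16/7 p1=22/7 p2=22/7 p3=117/7; velocities now: v0=-1 v1=-4 v2=3 v3=1
Collision at t=1: particles 0 and 1 swap velocities; positions: p0=2 p1=2 p2=4 p3=17; velocities now: v0=-4 v1=-1 v2=3 v3=1
Collision at t=15/2: particles 2 and 3 swap velocities; positions: p0=-24 p1=-9/2 p2=47/2 p3=47/2; velocities now: v0=-4 v1=-1 v2=1 v3=3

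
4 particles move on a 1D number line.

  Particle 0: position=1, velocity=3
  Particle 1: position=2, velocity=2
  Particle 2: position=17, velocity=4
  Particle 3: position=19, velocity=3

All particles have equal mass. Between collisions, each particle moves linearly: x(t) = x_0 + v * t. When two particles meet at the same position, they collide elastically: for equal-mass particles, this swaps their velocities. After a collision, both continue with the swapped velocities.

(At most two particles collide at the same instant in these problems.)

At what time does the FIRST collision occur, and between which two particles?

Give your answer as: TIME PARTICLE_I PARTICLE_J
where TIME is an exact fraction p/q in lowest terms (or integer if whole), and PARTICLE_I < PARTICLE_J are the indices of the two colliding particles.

Answer: 1 0 1

Derivation:
Pair (0,1): pos 1,2 vel 3,2 -> gap=1, closing at 1/unit, collide at t=1
Pair (1,2): pos 2,17 vel 2,4 -> not approaching (rel speed -2 <= 0)
Pair (2,3): pos 17,19 vel 4,3 -> gap=2, closing at 1/unit, collide at t=2
Earliest collision: t=1 between 0 and 1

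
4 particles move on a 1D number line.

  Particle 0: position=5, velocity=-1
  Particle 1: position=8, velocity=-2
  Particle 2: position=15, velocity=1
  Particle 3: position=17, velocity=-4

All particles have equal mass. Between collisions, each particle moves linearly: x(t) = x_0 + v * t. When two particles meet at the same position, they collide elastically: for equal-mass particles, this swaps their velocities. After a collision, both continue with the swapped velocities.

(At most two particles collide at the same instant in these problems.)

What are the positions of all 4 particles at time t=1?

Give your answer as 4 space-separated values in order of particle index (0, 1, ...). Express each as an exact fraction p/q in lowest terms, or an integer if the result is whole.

Answer: 4 6 13 16

Derivation:
Collision at t=2/5: particles 2 and 3 swap velocities; positions: p0=23/5 p1=36/5 p2=77/5 p3=77/5; velocities now: v0=-1 v1=-2 v2=-4 v3=1
Advance to t=1 (no further collisions before then); velocities: v0=-1 v1=-2 v2=-4 v3=1; positions = 4 6 13 16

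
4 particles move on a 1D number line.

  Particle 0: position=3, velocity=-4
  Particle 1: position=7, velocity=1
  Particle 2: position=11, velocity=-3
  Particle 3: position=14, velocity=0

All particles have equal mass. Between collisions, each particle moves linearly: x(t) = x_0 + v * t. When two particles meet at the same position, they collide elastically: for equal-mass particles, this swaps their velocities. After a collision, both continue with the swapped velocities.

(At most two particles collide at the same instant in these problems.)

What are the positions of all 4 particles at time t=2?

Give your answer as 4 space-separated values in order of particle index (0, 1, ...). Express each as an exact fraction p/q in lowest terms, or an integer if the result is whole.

Collision at t=1: particles 1 and 2 swap velocities; positions: p0=-1 p1=8 p2=8 p3=14; velocities now: v0=-4 v1=-3 v2=1 v3=0
Advance to t=2 (no further collisions before then); velocities: v0=-4 v1=-3 v2=1 v3=0; positions = -5 5 9 14

Answer: -5 5 9 14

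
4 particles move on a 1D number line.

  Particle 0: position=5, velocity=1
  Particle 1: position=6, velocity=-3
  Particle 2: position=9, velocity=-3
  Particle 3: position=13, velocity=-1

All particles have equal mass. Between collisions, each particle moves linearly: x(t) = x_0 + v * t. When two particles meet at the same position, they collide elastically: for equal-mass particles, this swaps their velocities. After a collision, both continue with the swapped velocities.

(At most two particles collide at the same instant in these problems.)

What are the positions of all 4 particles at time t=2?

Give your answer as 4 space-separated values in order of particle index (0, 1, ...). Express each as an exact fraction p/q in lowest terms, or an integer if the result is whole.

Collision at t=1/4: particles 0 and 1 swap velocities; positions: p0=21/4 p1=21/4 p2=33/4 p3=51/4; velocities now: v0=-3 v1=1 v2=-3 v3=-1
Collision at t=1: particles 1 and 2 swap velocities; positions: p0=3 p1=6 p2=6 p3=12; velocities now: v0=-3 v1=-3 v2=1 v3=-1
Advance to t=2 (no further collisions before then); velocities: v0=-3 v1=-3 v2=1 v3=-1; positions = 0 3 7 11

Answer: 0 3 7 11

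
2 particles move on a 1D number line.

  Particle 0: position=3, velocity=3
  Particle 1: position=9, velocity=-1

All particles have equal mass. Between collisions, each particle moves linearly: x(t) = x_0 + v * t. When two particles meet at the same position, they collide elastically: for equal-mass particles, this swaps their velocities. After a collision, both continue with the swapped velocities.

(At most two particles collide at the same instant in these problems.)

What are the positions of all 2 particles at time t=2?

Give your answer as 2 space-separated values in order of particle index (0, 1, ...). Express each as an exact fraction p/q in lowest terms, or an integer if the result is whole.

Collision at t=3/2: particles 0 and 1 swap velocities; positions: p0=15/2 p1=15/2; velocities now: v0=-1 v1=3
Advance to t=2 (no further collisions before then); velocities: v0=-1 v1=3; positions = 7 9

Answer: 7 9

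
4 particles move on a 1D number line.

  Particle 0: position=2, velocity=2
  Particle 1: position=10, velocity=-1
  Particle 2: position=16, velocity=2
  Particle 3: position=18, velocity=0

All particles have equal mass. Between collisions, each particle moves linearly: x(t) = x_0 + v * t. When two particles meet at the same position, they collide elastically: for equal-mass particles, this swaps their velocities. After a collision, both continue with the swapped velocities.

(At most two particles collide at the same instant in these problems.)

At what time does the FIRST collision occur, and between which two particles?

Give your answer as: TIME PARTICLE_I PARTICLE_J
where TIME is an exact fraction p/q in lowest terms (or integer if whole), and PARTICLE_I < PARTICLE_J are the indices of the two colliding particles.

Answer: 1 2 3

Derivation:
Pair (0,1): pos 2,10 vel 2,-1 -> gap=8, closing at 3/unit, collide at t=8/3
Pair (1,2): pos 10,16 vel -1,2 -> not approaching (rel speed -3 <= 0)
Pair (2,3): pos 16,18 vel 2,0 -> gap=2, closing at 2/unit, collide at t=1
Earliest collision: t=1 between 2 and 3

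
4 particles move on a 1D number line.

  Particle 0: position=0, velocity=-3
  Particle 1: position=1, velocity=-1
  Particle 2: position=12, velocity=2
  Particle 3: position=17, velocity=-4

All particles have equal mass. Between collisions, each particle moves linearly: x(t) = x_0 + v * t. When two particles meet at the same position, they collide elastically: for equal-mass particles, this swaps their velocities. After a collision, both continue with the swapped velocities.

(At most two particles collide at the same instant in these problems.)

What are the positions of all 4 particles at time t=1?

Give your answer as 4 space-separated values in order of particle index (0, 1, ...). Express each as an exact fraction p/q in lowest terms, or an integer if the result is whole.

Collision at t=5/6: particles 2 and 3 swap velocities; positions: p0=-5/2 p1=1/6 p2=41/3 p3=41/3; velocities now: v0=-3 v1=-1 v2=-4 v3=2
Advance to t=1 (no further collisions before then); velocities: v0=-3 v1=-1 v2=-4 v3=2; positions = -3 0 13 14

Answer: -3 0 13 14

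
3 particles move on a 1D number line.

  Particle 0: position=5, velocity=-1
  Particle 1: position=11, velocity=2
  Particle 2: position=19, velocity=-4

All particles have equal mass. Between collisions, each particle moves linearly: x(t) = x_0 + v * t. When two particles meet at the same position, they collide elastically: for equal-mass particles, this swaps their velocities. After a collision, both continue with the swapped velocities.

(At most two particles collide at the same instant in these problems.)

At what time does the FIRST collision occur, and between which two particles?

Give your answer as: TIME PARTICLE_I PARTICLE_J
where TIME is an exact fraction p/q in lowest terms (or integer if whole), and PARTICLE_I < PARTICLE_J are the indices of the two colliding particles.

Pair (0,1): pos 5,11 vel -1,2 -> not approaching (rel speed -3 <= 0)
Pair (1,2): pos 11,19 vel 2,-4 -> gap=8, closing at 6/unit, collide at t=4/3
Earliest collision: t=4/3 between 1 and 2

Answer: 4/3 1 2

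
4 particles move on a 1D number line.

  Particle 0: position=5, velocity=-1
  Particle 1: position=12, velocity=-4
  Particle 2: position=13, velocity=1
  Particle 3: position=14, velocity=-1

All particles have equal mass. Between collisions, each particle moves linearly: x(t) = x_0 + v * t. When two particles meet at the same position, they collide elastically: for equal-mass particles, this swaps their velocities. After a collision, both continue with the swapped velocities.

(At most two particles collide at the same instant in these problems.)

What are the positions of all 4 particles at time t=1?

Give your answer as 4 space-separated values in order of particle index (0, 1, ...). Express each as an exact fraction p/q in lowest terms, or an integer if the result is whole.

Collision at t=1/2: particles 2 and 3 swap velocities; positions: p0=9/2 p1=10 p2=27/2 p3=27/2; velocities now: v0=-1 v1=-4 v2=-1 v3=1
Advance to t=1 (no further collisions before then); velocities: v0=-1 v1=-4 v2=-1 v3=1; positions = 4 8 13 14

Answer: 4 8 13 14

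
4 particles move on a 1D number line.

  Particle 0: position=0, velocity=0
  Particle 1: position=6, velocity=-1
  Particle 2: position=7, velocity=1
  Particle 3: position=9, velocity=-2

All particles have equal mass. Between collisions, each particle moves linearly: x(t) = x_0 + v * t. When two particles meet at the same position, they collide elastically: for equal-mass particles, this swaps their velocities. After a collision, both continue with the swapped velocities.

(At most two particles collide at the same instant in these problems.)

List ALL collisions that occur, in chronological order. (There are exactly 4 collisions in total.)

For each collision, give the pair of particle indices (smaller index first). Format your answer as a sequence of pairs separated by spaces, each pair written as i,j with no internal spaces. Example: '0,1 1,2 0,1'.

Answer: 2,3 1,2 0,1 1,2

Derivation:
Collision at t=2/3: particles 2 and 3 swap velocities; positions: p0=0 p1=16/3 p2=23/3 p3=23/3; velocities now: v0=0 v1=-1 v2=-2 v3=1
Collision at t=3: particles 1 and 2 swap velocities; positions: p0=0 p1=3 p2=3 p3=10; velocities now: v0=0 v1=-2 v2=-1 v3=1
Collision at t=9/2: particles 0 and 1 swap velocities; positions: p0=0 p1=0 p2=3/2 p3=23/2; velocities now: v0=-2 v1=0 v2=-1 v3=1
Collision at t=6: particles 1 and 2 swap velocities; positions: p0=-3 p1=0 p2=0 p3=13; velocities now: v0=-2 v1=-1 v2=0 v3=1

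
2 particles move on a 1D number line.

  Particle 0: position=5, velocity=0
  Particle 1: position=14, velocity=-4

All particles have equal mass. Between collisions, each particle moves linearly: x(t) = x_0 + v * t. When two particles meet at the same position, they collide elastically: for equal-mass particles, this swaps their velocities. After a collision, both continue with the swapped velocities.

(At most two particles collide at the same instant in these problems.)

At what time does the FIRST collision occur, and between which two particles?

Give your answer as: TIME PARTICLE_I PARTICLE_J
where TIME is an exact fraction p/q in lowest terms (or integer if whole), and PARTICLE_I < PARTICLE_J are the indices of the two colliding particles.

Answer: 9/4 0 1

Derivation:
Pair (0,1): pos 5,14 vel 0,-4 -> gap=9, closing at 4/unit, collide at t=9/4
Earliest collision: t=9/4 between 0 and 1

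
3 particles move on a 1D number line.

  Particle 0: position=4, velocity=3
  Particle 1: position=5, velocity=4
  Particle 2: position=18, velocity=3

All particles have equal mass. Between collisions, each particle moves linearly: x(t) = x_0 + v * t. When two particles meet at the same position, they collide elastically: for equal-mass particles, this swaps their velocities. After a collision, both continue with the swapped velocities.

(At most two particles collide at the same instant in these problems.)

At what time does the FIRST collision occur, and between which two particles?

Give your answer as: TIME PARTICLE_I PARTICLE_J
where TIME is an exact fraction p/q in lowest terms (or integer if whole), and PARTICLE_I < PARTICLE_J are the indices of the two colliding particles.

Pair (0,1): pos 4,5 vel 3,4 -> not approaching (rel speed -1 <= 0)
Pair (1,2): pos 5,18 vel 4,3 -> gap=13, closing at 1/unit, collide at t=13
Earliest collision: t=13 between 1 and 2

Answer: 13 1 2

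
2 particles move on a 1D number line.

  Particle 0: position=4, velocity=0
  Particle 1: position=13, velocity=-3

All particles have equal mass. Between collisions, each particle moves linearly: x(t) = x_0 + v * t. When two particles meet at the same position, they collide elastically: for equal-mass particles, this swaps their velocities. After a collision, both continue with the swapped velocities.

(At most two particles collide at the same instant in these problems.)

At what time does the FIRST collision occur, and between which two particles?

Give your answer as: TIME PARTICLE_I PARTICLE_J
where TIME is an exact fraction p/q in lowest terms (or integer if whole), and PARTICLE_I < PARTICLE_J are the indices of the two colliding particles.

Pair (0,1): pos 4,13 vel 0,-3 -> gap=9, closing at 3/unit, collide at t=3
Earliest collision: t=3 between 0 and 1

Answer: 3 0 1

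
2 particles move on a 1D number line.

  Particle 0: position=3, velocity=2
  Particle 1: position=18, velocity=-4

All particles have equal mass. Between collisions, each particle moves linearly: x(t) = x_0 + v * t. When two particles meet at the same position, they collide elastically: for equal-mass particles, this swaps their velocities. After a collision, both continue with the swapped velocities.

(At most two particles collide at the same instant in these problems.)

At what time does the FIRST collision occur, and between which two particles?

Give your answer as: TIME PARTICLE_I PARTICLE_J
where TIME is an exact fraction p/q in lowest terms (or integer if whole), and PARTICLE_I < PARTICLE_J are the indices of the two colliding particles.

Pair (0,1): pos 3,18 vel 2,-4 -> gap=15, closing at 6/unit, collide at t=5/2
Earliest collision: t=5/2 between 0 and 1

Answer: 5/2 0 1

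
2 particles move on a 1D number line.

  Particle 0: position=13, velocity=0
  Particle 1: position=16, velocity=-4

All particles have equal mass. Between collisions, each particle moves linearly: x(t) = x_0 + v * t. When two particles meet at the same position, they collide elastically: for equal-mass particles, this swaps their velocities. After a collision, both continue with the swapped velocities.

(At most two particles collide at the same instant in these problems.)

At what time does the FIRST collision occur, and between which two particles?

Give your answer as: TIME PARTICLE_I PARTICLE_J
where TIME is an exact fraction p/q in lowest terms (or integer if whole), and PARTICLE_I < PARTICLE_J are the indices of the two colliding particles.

Pair (0,1): pos 13,16 vel 0,-4 -> gap=3, closing at 4/unit, collide at t=3/4
Earliest collision: t=3/4 between 0 and 1

Answer: 3/4 0 1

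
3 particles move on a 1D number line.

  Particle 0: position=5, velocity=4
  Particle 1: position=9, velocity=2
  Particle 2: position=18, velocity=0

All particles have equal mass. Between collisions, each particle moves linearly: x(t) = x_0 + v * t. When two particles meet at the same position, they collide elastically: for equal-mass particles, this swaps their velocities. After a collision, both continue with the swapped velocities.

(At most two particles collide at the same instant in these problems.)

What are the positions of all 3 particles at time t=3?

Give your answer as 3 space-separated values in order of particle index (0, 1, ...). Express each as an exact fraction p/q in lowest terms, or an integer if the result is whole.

Collision at t=2: particles 0 and 1 swap velocities; positions: p0=13 p1=13 p2=18; velocities now: v0=2 v1=4 v2=0
Advance to t=3 (no further collisions before then); velocities: v0=2 v1=4 v2=0; positions = 15 17 18

Answer: 15 17 18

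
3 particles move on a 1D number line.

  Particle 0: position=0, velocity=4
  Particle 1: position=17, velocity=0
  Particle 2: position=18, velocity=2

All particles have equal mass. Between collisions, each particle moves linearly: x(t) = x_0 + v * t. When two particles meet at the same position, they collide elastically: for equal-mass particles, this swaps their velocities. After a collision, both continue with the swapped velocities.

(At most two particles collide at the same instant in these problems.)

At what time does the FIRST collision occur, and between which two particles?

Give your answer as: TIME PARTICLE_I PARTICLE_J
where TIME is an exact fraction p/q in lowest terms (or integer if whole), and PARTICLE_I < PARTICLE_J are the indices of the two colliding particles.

Answer: 17/4 0 1

Derivation:
Pair (0,1): pos 0,17 vel 4,0 -> gap=17, closing at 4/unit, collide at t=17/4
Pair (1,2): pos 17,18 vel 0,2 -> not approaching (rel speed -2 <= 0)
Earliest collision: t=17/4 between 0 and 1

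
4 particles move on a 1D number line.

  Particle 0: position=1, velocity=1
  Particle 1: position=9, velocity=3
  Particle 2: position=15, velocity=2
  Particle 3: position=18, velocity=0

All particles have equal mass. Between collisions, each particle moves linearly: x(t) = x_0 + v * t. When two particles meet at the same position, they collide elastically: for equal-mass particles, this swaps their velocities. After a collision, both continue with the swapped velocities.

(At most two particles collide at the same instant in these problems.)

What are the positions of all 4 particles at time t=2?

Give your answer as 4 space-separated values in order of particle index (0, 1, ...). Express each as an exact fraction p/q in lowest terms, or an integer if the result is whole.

Collision at t=3/2: particles 2 and 3 swap velocities; positions: p0=5/2 p1=27/2 p2=18 p3=18; velocities now: v0=1 v1=3 v2=0 v3=2
Advance to t=2 (no further collisions before then); velocities: v0=1 v1=3 v2=0 v3=2; positions = 3 15 18 19

Answer: 3 15 18 19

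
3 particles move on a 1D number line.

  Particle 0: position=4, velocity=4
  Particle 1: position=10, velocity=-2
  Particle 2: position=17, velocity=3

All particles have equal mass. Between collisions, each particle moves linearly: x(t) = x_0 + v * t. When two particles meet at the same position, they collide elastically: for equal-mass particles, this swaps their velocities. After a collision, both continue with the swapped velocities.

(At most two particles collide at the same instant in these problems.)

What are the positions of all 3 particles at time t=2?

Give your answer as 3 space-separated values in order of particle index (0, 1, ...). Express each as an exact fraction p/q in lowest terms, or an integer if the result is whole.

Answer: 6 12 23

Derivation:
Collision at t=1: particles 0 and 1 swap velocities; positions: p0=8 p1=8 p2=20; velocities now: v0=-2 v1=4 v2=3
Advance to t=2 (no further collisions before then); velocities: v0=-2 v1=4 v2=3; positions = 6 12 23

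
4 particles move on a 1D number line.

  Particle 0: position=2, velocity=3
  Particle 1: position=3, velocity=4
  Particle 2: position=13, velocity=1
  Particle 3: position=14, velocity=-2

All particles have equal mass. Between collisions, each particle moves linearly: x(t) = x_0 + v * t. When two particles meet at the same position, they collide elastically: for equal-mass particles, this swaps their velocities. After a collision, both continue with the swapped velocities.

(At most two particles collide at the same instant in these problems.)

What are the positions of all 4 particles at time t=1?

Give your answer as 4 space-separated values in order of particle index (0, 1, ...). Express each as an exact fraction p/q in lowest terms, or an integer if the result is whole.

Answer: 5 7 12 14

Derivation:
Collision at t=1/3: particles 2 and 3 swap velocities; positions: p0=3 p1=13/3 p2=40/3 p3=40/3; velocities now: v0=3 v1=4 v2=-2 v3=1
Advance to t=1 (no further collisions before then); velocities: v0=3 v1=4 v2=-2 v3=1; positions = 5 7 12 14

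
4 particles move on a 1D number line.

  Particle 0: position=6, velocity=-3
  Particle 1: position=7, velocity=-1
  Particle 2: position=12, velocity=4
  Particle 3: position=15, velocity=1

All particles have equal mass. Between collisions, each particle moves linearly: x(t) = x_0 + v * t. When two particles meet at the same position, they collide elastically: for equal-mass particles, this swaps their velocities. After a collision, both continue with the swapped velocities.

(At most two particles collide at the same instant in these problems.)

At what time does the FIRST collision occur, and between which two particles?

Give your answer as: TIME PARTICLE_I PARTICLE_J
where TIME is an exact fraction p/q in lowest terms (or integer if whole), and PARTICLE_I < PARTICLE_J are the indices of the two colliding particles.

Pair (0,1): pos 6,7 vel -3,-1 -> not approaching (rel speed -2 <= 0)
Pair (1,2): pos 7,12 vel -1,4 -> not approaching (rel speed -5 <= 0)
Pair (2,3): pos 12,15 vel 4,1 -> gap=3, closing at 3/unit, collide at t=1
Earliest collision: t=1 between 2 and 3

Answer: 1 2 3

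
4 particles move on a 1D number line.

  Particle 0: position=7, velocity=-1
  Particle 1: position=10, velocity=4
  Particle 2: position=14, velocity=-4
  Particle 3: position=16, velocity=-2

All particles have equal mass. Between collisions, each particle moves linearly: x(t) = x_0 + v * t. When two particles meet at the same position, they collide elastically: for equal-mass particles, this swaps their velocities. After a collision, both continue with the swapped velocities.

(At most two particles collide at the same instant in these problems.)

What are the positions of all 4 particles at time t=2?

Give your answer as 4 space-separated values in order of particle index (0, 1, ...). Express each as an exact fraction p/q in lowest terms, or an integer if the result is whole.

Answer: 5 6 12 18

Derivation:
Collision at t=1/2: particles 1 and 2 swap velocities; positions: p0=13/2 p1=12 p2=12 p3=15; velocities now: v0=-1 v1=-4 v2=4 v3=-2
Collision at t=1: particles 2 and 3 swap velocities; positions: p0=6 p1=10 p2=14 p3=14; velocities now: v0=-1 v1=-4 v2=-2 v3=4
Advance to t=2 (no further collisions before then); velocities: v0=-1 v1=-4 v2=-2 v3=4; positions = 5 6 12 18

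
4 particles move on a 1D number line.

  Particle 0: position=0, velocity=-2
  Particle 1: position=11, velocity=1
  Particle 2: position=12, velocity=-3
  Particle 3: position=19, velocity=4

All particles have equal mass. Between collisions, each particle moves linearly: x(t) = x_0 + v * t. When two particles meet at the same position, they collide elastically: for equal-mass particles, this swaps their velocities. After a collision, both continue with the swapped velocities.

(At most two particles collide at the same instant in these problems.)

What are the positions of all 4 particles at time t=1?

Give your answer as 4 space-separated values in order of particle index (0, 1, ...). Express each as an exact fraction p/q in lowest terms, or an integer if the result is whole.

Collision at t=1/4: particles 1 and 2 swap velocities; positions: p0=-1/2 p1=45/4 p2=45/4 p3=20; velocities now: v0=-2 v1=-3 v2=1 v3=4
Advance to t=1 (no further collisions before then); velocities: v0=-2 v1=-3 v2=1 v3=4; positions = -2 9 12 23

Answer: -2 9 12 23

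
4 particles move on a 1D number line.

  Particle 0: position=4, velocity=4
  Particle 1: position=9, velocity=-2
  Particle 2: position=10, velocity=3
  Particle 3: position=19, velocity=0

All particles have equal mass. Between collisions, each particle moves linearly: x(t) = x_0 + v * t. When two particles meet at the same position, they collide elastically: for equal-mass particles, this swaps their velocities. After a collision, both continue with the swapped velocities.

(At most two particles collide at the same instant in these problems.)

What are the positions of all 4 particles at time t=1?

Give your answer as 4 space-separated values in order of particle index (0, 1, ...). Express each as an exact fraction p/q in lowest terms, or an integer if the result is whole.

Collision at t=5/6: particles 0 and 1 swap velocities; positions: p0=22/3 p1=22/3 p2=25/2 p3=19; velocities now: v0=-2 v1=4 v2=3 v3=0
Advance to t=1 (no further collisions before then); velocities: v0=-2 v1=4 v2=3 v3=0; positions = 7 8 13 19

Answer: 7 8 13 19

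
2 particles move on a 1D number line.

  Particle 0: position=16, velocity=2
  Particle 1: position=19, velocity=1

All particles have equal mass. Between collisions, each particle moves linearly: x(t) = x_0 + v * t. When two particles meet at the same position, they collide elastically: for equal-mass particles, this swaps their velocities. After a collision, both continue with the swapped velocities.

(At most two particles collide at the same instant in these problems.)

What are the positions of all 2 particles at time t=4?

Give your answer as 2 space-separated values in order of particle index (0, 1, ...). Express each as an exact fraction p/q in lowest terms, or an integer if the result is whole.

Collision at t=3: particles 0 and 1 swap velocities; positions: p0=22 p1=22; velocities now: v0=1 v1=2
Advance to t=4 (no further collisions before then); velocities: v0=1 v1=2; positions = 23 24

Answer: 23 24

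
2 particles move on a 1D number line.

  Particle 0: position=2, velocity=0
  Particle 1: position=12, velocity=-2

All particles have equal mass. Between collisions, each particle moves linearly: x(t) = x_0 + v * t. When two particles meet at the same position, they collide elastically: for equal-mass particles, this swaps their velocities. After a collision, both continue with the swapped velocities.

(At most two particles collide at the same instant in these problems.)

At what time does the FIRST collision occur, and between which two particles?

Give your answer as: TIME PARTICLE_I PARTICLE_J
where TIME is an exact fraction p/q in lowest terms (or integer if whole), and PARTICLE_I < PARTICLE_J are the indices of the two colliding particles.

Pair (0,1): pos 2,12 vel 0,-2 -> gap=10, closing at 2/unit, collide at t=5
Earliest collision: t=5 between 0 and 1

Answer: 5 0 1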